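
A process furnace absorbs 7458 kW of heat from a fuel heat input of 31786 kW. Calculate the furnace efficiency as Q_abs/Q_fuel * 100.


Furnace efficiency = Q_absorbed / Q_fuel * 100
= 7458 / 31786 * 100 = 23.46

23.46 %


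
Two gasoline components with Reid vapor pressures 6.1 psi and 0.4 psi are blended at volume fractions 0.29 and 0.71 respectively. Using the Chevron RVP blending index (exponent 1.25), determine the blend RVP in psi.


Chevron index: RVP_blend = (sum xi*RVPi^1.25)^(1/1.25)
RVP^1.25 terms: 0.29 * 6.1^1.25 + 0.71 * 0.4^1.25 = 3.00596
RVP_blend = 3.00596^(1/1.25) = 2.412

2.412 psi


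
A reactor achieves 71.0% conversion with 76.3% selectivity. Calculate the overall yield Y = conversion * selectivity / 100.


Overall yield = conversion (%) * selectivity (%) / 100
Conversion = 71.0%, Selectivity = 76.3%
Y = 71.0 * 76.3 / 100
= 54.173 %

54.173 %


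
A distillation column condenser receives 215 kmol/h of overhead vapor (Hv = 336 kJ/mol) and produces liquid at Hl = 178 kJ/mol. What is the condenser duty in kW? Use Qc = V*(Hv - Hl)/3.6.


Qc = 215 * (336 - 178) / 3.6 = 215 * 158 / 3.6 = 9436

9436 kW


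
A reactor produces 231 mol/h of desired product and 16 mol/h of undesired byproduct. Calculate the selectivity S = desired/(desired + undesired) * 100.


Selectivity = desired / (desired + undesired) * 100
Total products = 231 + 16 = 247 mol/h
S = 231 / 247 * 100
= 0.9352 * 100
= 93.52 %

93.52 %


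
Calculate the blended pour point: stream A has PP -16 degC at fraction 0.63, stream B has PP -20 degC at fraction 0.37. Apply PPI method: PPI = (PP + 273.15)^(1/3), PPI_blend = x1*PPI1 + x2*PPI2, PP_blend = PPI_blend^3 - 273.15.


PPI_1 = (-16 + 273.15)^(1/3) = 6.359098
PPI_2 = (-20 + 273.15)^(1/3) = 6.325953
PPI_blend = 0.63 * 6.359098 + 0.37 * 6.325953 = 6.346834
PP_blend = 6.346834^3 - 273.15 = 255.6651 - 273.15 = -17.48

-17.48 degC


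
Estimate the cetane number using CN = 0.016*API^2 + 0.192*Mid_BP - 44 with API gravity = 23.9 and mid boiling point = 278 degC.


CN = 0.016 * 23.9^2 + 0.192 * 278 - 44
CN = 9.13936 + 53.376 - 44 = 18.51536

18.51536


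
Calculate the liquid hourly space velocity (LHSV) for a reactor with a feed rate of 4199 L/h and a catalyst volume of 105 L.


LHSV = volumetric feed rate / catalyst volume
= 4199 L/h / 105 L
= 39.99 h^-1

39.99 h^-1


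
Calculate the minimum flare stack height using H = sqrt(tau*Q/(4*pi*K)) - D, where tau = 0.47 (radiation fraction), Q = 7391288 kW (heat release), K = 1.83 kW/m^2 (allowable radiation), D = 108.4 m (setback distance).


tau*Q/(4*pi*K) = 0.47 * 7391288 / (4 * pi * 1.83) = 151063
sqrt(151063) = 388.668
H = 388.668 - 108.4 = 280.3

280.3 m


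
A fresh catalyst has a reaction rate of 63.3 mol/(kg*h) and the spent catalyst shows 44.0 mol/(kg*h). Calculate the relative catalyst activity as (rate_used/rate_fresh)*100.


Activity (%) = (rate_used / rate_fresh) * 100
rate_used = 44.0, rate_fresh = 63.3
= (44.0 / 63.3) * 100
= 0.6951 * 100 = 69.51

69.51 %


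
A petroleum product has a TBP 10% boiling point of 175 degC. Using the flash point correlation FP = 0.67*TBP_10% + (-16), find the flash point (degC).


FP = 0.67 * 175 + (-16) = 101.25

101.25 degC


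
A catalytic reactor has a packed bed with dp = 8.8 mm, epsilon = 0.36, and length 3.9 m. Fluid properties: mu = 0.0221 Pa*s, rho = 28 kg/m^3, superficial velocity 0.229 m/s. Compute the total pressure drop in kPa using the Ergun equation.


dp = 8.8 mm = 0.0088 m
Viscous term = 150*0.0221*0.229*(1-0.36)^2 / (0.0088^2*0.36^3) = 86060.9
Inertial term = 1.75*28*0.229^2*(1-0.36) / (0.0088*0.36^3) = 4005.5
dP/L = 86060.9 + 4005.5 = 90066.4 Pa/m
dP = 90066.4 * 3.9 / 1000 = 351.3 kPa

351.3 kPa


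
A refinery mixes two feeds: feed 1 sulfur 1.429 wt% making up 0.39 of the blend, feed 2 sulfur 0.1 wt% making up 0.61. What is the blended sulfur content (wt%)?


Linear sulfur blending: S_blend = x1*S1 + x2*S2
Contribution 1: 0.39 * 1.429 = 0.55731 wt%
Contribution 2: 0.61 * 0.1 = 0.061 wt%
S_blend = 0.55731 + 0.061 = 0.61831

0.61831 wt%


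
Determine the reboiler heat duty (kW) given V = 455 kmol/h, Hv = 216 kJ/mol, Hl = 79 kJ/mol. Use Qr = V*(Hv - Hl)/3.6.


Qr = 455 * (216 - 79) / 3.6 = 455 * 137 / 3.6 = 17320

17320 kW


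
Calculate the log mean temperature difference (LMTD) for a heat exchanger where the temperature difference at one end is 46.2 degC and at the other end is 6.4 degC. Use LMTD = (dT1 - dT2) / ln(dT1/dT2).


LMTD = (dT1 - dT2) / ln(dT1/dT2)
= (46.2 - 6.4) / ln(46.2 / 6.4) = 39.8 / 1.97668 = 20.13

20.13 degC


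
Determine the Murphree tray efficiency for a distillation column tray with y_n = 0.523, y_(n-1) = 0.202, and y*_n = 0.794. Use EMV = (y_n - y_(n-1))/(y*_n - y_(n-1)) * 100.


Murphree vapor efficiency: EMV = (y_n - y_(n-1)) / (y*_n - y_(n-1)) * 100
EMV = (0.523 - 0.202) / (0.794 - 0.202) * 100 = 0.321 / 0.592 * 100 = 54.22

54.22 %


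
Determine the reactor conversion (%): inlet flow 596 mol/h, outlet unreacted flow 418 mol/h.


X = (F_in - F_out) / F_in * 100
Moles reacted = 596 - 418 = 178
X = 178 / 596 * 100
= 0.2987 * 100
= 29.87 %

29.87 %


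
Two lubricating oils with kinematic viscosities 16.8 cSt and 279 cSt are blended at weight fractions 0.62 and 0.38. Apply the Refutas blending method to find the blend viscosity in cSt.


Refutas method: VBN_i = 14.534*ln(ln(visc_i + 0.8)) + 10.975, blended linearly by mass fraction; since VBN is linear in VBI_i = ln(ln(visc_i + 0.8)) and the fractions sum to 1, blend VBI directly: visc = exp(exp(VBI_blend)) - 0.8
VBI_1 = ln(ln(16.8 + 0.8)) = 1.05358
VBI_2 = ln(ln(279 + 0.8)) = 1.72883
VBI_blend = 0.62 * 1.05358 + 0.38 * 1.72883 = 1.31018
visc_blend = exp(exp(1.31018)) - 0.8 = 39.92

39.92 cSt


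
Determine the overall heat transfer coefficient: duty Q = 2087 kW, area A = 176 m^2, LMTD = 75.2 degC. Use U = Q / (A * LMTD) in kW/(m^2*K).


From Q = U*A*LMTD, U = Q / (A * LMTD)
U = 2087 / (176 * 75.2) = 2087 / 13235.2 = 0.1577

0.1577 kW/(m^2*K)


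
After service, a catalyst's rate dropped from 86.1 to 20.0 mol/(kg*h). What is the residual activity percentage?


Activity (%) = (rate_used / rate_fresh) * 100
rate_used = 20.0, rate_fresh = 86.1
= (20.0 / 86.1) * 100
= 0.2323 * 100 = 23.23

23.23 %


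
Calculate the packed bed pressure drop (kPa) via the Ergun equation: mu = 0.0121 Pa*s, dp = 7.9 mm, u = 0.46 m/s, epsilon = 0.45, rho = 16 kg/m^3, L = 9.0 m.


dp = 7.9 mm = 0.0079 m
Viscous term = 150*0.0121*0.46*(1-0.45)^2 / (0.0079^2*0.45^3) = 44408.7
Inertial term = 1.75*16*0.46^2*(1-0.45) / (0.0079*0.45^3) = 4526.6
dP/L = 44408.7 + 4526.6 = 48935.3 Pa/m
dP = 48935.3 * 9.0 / 1000 = 440.4 kPa

440.4 kPa


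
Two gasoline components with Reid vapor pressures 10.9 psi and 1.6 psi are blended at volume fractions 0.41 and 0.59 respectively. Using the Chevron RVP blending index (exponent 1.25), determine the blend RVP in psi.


Chevron index: RVP_blend = (sum xi*RVPi^1.25)^(1/1.25)
RVP^1.25 terms: 0.41 * 10.9^1.25 + 0.59 * 1.6^1.25 = 9.18191
RVP_blend = 9.18191^(1/1.25) = 5.893

5.893 psi


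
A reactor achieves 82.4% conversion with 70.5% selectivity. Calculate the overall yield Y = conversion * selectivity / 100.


Overall yield = conversion (%) * selectivity (%) / 100
Conversion = 82.4%, Selectivity = 70.5%
Y = 82.4 * 70.5 / 100
= 58.092 %

58.092 %


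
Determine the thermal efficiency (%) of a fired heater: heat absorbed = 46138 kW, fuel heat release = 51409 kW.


Furnace efficiency = Q_absorbed / Q_fuel * 100
= 46138 / 51409 * 100 = 89.75

89.75 %


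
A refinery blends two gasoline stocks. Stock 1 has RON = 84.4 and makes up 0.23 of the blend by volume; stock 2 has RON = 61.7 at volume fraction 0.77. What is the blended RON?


Linear blending: RON_blend = sum(vi * RONi)
Contribution 1: 0.23 * 84.4 = 19.412
Contribution 2: 0.77 * 61.7 = 47.509
RON_blend = 19.412 + 47.509 = 66.921

66.921


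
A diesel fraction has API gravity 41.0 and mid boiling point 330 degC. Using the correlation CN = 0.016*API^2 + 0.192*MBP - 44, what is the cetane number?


CN = 0.016 * 41.0^2 + 0.192 * 330 - 44
CN = 26.896 + 63.36 - 44 = 46.256

46.256


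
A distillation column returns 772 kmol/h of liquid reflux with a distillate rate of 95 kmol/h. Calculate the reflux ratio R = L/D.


Reflux ratio definition: R = L / D (liquid returned / distillate withdrawn)
L = 772 kmol/h, D = 95 kmol/h
R = 772 / 95 = 8.126

8.126


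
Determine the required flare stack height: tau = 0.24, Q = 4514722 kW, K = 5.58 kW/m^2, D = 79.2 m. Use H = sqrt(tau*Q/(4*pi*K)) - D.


tau*Q/(4*pi*K) = 0.24 * 4514722 / (4 * pi * 5.58) = 15452.5
sqrt(15452.5) = 124.308
H = 124.308 - 79.2 = 45.11

45.11 m


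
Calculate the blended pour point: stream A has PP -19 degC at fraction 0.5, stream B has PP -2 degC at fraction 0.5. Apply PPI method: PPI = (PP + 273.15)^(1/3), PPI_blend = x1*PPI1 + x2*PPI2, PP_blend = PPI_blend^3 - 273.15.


PPI_1 = (-19 + 273.15)^(1/3) = 6.334272
PPI_2 = (-2 + 273.15)^(1/3) = 6.472467
PPI_blend = 0.5 * 6.334272 + 0.5 * 6.472467 = 6.40337
PP_blend = 6.40337^3 - 273.15 = 262.5583 - 273.15 = -10.59

-10.59 degC


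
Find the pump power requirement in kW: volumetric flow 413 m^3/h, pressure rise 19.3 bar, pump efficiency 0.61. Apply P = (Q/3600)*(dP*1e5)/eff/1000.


Q = 413 / 3600 = 0.114722 m^3/s
P = 0.114722 * (19.3 * 1e5) / 0.61 / 1000 = 363.0

363.0 kW


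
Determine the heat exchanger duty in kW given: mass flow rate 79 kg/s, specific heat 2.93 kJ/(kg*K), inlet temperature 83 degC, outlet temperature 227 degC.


Q = m_dot * cp * delta_T
delta_T = 227 - 83 = 144 K
Q = 79 * 2.93 * 144
= 231.47 * 144
= 33331.68 kW

33331.68 kW


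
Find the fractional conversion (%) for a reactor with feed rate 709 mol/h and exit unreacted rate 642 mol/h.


X = (F_in - F_out) / F_in * 100
Moles reacted = 709 - 642 = 67
X = 67 / 709 * 100
= 0.09450 * 100
= 9.450 %

9.450 %


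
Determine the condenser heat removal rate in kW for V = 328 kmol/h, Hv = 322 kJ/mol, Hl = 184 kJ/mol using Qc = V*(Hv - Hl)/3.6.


Qc = 328 * (322 - 184) / 3.6 = 328 * 138 / 3.6 = 12570

12570 kW


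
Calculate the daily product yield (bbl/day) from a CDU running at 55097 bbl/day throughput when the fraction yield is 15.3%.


Crude throughput = 55097 bbl/day
Fraction yield = 15.3%
yield = throughput * fraction / 100
yield = 55097 * 15.3 / 100 = 8429.841

8429.841 bbl/day


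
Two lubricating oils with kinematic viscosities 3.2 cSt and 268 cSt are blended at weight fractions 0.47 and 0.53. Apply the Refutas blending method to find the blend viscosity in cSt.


Refutas method: VBN_i = 14.534*ln(ln(visc_i + 0.8)) + 10.975, blended linearly by mass fraction; since VBN is linear in VBI_i = ln(ln(visc_i + 0.8)) and the fractions sum to 1, blend VBI directly: visc = exp(exp(VBI_blend)) - 0.8
VBI_1 = ln(ln(3.2 + 0.8)) = 0.326634
VBI_2 = ln(ln(268 + 0.8)) = 1.72169
VBI_blend = 0.47 * 0.326634 + 0.53 * 1.72169 = 1.06601
visc_blend = exp(exp(1.06601)) - 0.8 = 17.44

17.44 cSt


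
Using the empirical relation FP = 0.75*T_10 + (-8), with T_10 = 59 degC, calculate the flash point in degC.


FP = 0.75 * 59 + (-8) = 36.25

36.25 degC


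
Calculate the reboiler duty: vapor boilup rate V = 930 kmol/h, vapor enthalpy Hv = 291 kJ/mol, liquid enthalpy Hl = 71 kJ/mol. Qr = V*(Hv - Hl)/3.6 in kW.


Qr = 930 * (291 - 71) / 3.6 = 930 * 220 / 3.6 = 56830

56830 kW


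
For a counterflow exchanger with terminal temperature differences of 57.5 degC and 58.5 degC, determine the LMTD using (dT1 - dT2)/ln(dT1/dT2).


LMTD = (dT1 - dT2) / ln(dT1/dT2)
= (57.5 - 58.5) / ln(57.5 / 58.5) = -1 / -0.0172418 = 58.00

58.00 degC


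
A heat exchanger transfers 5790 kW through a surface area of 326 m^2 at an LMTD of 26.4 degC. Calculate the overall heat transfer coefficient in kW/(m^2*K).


From Q = U*A*LMTD, U = Q / (A * LMTD)
U = 5790 / (326 * 26.4) = 5790 / 8606.4 = 0.6728

0.6728 kW/(m^2*K)


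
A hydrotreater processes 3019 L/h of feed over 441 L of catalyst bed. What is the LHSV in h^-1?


LHSV = volumetric feed rate / catalyst volume
= 3019 L/h / 441 L
= 6.846 h^-1

6.846 h^-1


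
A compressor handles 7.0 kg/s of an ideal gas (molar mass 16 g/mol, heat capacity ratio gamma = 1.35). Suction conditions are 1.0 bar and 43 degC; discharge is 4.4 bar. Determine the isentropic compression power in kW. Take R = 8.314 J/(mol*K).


Isentropic work: W = m*(gamma/(gamma-1))*(R*T1/MW)*((P2/P1)^((gamma-1)/gamma) - 1)
T1 = 43 + 273.15 = 316.15 K
Pressure ratio = 4.4 / 1.0 = 4.4
Exponent = (1.35 - 1)/1.35 = 0.259259
(P2/P1)^exp - 1 = 4.4^0.259259 - 1 = 0.468321
W = 7.0 * 1.35 / 0.35 * 8.314 * 316.15 / 16 * 0.468321 = 2077

2077 kW


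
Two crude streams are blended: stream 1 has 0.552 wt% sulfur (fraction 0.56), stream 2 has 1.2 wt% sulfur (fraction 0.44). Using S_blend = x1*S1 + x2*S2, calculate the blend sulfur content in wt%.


Linear sulfur blending: S_blend = x1*S1 + x2*S2
Contribution 1: 0.56 * 0.552 = 0.30912 wt%
Contribution 2: 0.44 * 1.2 = 0.528 wt%
S_blend = 0.30912 + 0.528 = 0.83712

0.83712 wt%


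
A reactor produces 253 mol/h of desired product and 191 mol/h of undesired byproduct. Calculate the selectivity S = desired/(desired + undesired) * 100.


Selectivity = desired / (desired + undesired) * 100
Total products = 253 + 191 = 444 mol/h
S = 253 / 444 * 100
= 0.5698 * 100
= 56.98 %

56.98 %


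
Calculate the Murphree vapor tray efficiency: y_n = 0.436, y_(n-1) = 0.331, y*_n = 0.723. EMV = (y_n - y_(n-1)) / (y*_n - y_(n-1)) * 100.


Murphree vapor efficiency: EMV = (y_n - y_(n-1)) / (y*_n - y_(n-1)) * 100
EMV = (0.436 - 0.331) / (0.723 - 0.331) * 100 = 0.105 / 0.392 * 100 = 26.79

26.79 %


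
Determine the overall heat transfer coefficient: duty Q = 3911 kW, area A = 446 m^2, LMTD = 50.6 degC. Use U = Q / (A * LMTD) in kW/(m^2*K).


From Q = U*A*LMTD, U = Q / (A * LMTD)
U = 3911 / (446 * 50.6) = 3911 / 22567.6 = 0.1733

0.1733 kW/(m^2*K)


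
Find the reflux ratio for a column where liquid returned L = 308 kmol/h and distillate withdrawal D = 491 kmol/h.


Reflux ratio definition: R = L / D (liquid returned / distillate withdrawn)
L = 308 kmol/h, D = 491 kmol/h
R = 308 / 491 = 0.6273

0.6273


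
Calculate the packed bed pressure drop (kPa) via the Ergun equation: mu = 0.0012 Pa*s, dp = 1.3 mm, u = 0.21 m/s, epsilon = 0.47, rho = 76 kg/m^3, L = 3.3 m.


dp = 1.3 mm = 0.0013 m
Viscous term = 150*0.0012*0.21*(1-0.47)^2 / (0.0013^2*0.47^3) = 60515
Inertial term = 1.75*76*0.21^2*(1-0.47) / (0.0013*0.47^3) = 23031.9
dP/L = 60515 + 23031.9 = 83546.9 Pa/m
dP = 83546.9 * 3.3 / 1000 = 275.7 kPa

275.7 kPa


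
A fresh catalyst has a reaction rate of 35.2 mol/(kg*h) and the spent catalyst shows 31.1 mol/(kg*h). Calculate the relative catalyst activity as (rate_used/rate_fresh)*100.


Activity (%) = (rate_used / rate_fresh) * 100
rate_used = 31.1, rate_fresh = 35.2
= (31.1 / 35.2) * 100
= 0.8835 * 100 = 88.35

88.35 %


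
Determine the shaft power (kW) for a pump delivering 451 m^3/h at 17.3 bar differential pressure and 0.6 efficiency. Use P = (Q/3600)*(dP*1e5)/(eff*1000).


Q = 451 / 3600 = 0.125278 m^3/s
P = 0.125278 * (17.3 * 1e5) / 0.6 / 1000 = 361.2

361.2 kW


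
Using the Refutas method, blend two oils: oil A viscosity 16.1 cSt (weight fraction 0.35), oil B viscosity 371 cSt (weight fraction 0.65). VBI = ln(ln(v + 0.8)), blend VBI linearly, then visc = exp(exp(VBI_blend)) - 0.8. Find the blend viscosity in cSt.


Refutas method: VBN_i = 14.534*ln(ln(visc_i + 0.8)) + 10.975, blended linearly by mass fraction; since VBN is linear in VBI_i = ln(ln(visc_i + 0.8)) and the fractions sum to 1, blend VBI directly: visc = exp(exp(VBI_blend)) - 0.8
VBI_1 = ln(ln(16.1 + 0.8)) = 1.03933
VBI_2 = ln(ln(371 + 0.8)) = 1.77806
VBI_blend = 0.35 * 1.03933 + 0.65 * 1.77806 = 1.5195
visc_blend = exp(exp(1.5195)) - 0.8 = 95.74

95.74 cSt


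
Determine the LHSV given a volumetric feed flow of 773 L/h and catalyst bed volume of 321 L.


LHSV = volumetric feed rate / catalyst volume
= 773 L/h / 321 L
= 2.408 h^-1

2.408 h^-1


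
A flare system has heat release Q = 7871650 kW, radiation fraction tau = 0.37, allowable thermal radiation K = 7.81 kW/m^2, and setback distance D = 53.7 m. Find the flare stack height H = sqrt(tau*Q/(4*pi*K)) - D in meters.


tau*Q/(4*pi*K) = 0.37 * 7871650 / (4 * pi * 7.81) = 29676.1
sqrt(29676.1) = 172.268
H = 172.268 - 53.7 = 118.6

118.6 m


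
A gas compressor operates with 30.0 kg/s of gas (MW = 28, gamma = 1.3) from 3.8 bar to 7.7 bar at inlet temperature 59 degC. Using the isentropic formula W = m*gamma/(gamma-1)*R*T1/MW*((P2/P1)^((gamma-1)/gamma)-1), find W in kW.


Isentropic work: W = m*(gamma/(gamma-1))*(R*T1/MW)*((P2/P1)^((gamma-1)/gamma) - 1)
T1 = 59 + 273.15 = 332.15 K
Pressure ratio = 7.7 / 3.8 = 2.02632
Exponent = (1.3 - 1)/1.3 = 0.230769
(P2/P1)^exp - 1 = 2.02632^0.230769 - 1 = 0.177006
W = 30.0 * 1.3 / 0.3 * 8.314 * 332.15 / 28 * 0.177006 = 2269

2269 kW


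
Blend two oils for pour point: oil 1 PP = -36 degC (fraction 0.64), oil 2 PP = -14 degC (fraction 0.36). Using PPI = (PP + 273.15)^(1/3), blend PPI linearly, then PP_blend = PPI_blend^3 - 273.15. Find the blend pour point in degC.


PPI_1 = (-36 + 273.15)^(1/3) = 6.189768
PPI_2 = (-14 + 273.15)^(1/3) = 6.375541
PPI_blend = 0.64 * 6.189768 + 0.36 * 6.375541 = 6.256646
PP_blend = 6.256646^3 - 273.15 = 244.9203 - 273.15 = -28.23

-28.23 degC


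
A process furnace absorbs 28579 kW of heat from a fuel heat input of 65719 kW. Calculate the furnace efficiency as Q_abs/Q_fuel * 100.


Furnace efficiency = Q_absorbed / Q_fuel * 100
= 28579 / 65719 * 100 = 43.49

43.49 %


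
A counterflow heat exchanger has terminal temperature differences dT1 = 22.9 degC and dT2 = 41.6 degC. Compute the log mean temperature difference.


LMTD = (dT1 - dT2) / ln(dT1/dT2)
= (22.9 - 41.6) / ln(22.9 / 41.6) = -18.7 / -0.596963 = 31.33

31.33 degC


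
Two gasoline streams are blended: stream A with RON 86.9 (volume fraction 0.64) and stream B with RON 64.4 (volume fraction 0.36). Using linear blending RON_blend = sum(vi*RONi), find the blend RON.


Linear blending: RON_blend = sum(vi * RONi)
Contribution 1: 0.64 * 86.9 = 55.616
Contribution 2: 0.36 * 64.4 = 23.184
RON_blend = 55.616 + 23.184 = 78.8

78.8


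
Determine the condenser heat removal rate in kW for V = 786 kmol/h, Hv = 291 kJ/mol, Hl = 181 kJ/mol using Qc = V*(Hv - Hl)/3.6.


Qc = 786 * (291 - 181) / 3.6 = 786 * 110 / 3.6 = 24020

24020 kW


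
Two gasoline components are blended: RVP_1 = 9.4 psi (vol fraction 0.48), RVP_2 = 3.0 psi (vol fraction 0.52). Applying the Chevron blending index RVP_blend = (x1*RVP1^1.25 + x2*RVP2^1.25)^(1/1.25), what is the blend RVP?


Chevron index: RVP_blend = (sum xi*RVPi^1.25)^(1/1.25)
RVP^1.25 terms: 0.48 * 9.4^1.25 + 0.52 * 3.0^1.25 = 9.95351
RVP_blend = 9.95351^(1/1.25) = 6.286

6.286 psi


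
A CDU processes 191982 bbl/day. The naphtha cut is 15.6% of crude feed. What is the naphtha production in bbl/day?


Crude throughput = 191982 bbl/day
Fraction yield = 15.6%
yield = throughput * fraction / 100
yield = 191982 * 15.6 / 100 = 29949.192

29949.192 bbl/day


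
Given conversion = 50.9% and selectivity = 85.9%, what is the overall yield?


Overall yield = conversion (%) * selectivity (%) / 100
Conversion = 50.9%, Selectivity = 85.9%
Y = 50.9 * 85.9 / 100
= 43.7231 %

43.7231 %


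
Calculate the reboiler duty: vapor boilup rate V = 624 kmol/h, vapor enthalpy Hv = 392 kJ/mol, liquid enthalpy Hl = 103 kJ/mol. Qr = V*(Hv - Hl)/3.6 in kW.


Qr = 624 * (392 - 103) / 3.6 = 624 * 289 / 3.6 = 50090

50090 kW


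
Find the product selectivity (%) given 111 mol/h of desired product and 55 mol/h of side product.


Selectivity = desired / (desired + undesired) * 100
Total products = 111 + 55 = 166 mol/h
S = 111 / 166 * 100
= 0.6687 * 100
= 66.87 %

66.87 %


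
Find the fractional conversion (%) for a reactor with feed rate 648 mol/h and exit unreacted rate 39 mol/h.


X = (F_in - F_out) / F_in * 100
Moles reacted = 648 - 39 = 609
X = 609 / 648 * 100
= 0.9398 * 100
= 93.98 %

93.98 %


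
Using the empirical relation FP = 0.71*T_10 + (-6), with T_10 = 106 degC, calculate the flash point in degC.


FP = 0.71 * 106 + (-6) = 69.26

69.26 degC


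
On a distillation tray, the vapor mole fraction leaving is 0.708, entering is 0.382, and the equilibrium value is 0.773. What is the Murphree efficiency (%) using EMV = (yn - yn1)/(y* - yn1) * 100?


Murphree vapor efficiency: EMV = (y_n - y_(n-1)) / (y*_n - y_(n-1)) * 100
EMV = (0.708 - 0.382) / (0.773 - 0.382) * 100 = 0.326 / 0.391 * 100 = 83.38

83.38 %


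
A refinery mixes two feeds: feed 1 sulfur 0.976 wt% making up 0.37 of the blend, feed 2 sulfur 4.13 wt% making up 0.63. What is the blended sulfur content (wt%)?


Linear sulfur blending: S_blend = x1*S1 + x2*S2
Contribution 1: 0.37 * 0.976 = 0.36112 wt%
Contribution 2: 0.63 * 4.13 = 2.6019 wt%
S_blend = 0.36112 + 2.6019 = 2.96302

2.96302 wt%


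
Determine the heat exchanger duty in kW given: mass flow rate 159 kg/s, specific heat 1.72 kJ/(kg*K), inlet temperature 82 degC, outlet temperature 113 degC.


Q = m_dot * cp * delta_T
delta_T = 113 - 82 = 31 K
Q = 159 * 1.72 * 31
= 273.48 * 31
= 8477.88 kW

8477.88 kW


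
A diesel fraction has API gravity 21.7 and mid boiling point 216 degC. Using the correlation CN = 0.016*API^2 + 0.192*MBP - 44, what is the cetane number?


CN = 0.016 * 21.7^2 + 0.192 * 216 - 44
CN = 7.53424 + 41.472 - 44 = 5.00624

5.00624


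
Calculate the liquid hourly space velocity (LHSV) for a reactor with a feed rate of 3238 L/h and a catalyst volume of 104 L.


LHSV = volumetric feed rate / catalyst volume
= 3238 L/h / 104 L
= 31.13 h^-1

31.13 h^-1


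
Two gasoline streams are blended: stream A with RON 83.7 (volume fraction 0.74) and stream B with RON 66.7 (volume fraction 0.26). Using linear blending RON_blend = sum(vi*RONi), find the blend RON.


Linear blending: RON_blend = sum(vi * RONi)
Contribution 1: 0.74 * 83.7 = 61.938
Contribution 2: 0.26 * 66.7 = 17.342
RON_blend = 61.938 + 17.342 = 79.28

79.28


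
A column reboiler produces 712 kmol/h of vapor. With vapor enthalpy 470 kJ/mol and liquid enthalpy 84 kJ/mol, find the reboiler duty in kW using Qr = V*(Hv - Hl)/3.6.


Qr = 712 * (470 - 84) / 3.6 = 712 * 386 / 3.6 = 76340

76340 kW


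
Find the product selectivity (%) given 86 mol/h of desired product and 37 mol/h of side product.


Selectivity = desired / (desired + undesired) * 100
Total products = 86 + 37 = 123 mol/h
S = 86 / 123 * 100
= 0.6992 * 100
= 69.92 %

69.92 %


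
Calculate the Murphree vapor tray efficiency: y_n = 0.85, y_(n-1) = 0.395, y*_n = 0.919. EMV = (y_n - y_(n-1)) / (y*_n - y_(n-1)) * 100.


Murphree vapor efficiency: EMV = (y_n - y_(n-1)) / (y*_n - y_(n-1)) * 100
EMV = (0.85 - 0.395) / (0.919 - 0.395) * 100 = 0.455 / 0.524 * 100 = 86.83

86.83 %


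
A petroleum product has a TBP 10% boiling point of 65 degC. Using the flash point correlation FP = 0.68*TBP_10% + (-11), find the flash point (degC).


FP = 0.68 * 65 + (-11) = 33.2

33.2 degC


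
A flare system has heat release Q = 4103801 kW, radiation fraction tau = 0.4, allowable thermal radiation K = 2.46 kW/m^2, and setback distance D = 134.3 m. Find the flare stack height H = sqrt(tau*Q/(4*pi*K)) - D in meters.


tau*Q/(4*pi*K) = 0.4 * 4103801 / (4 * pi * 2.46) = 53100.8
sqrt(53100.8) = 230.436
H = 230.436 - 134.3 = 96.14

96.14 m


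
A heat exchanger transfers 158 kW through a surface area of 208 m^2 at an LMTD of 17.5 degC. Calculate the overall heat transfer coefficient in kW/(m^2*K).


From Q = U*A*LMTD, U = Q / (A * LMTD)
U = 158 / (208 * 17.5) = 158 / 3640 = 0.04341

0.04341 kW/(m^2*K)


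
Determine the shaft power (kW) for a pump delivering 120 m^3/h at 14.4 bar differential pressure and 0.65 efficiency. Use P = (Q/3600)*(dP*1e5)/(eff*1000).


Q = 120 / 3600 = 0.0333333 m^3/s
P = 0.0333333 * (14.4 * 1e5) / 0.65 / 1000 = 73.85

73.85 kW


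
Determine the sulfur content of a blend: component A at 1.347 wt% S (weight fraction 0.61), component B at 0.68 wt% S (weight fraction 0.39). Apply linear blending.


Linear sulfur blending: S_blend = x1*S1 + x2*S2
Contribution 1: 0.61 * 1.347 = 0.82167 wt%
Contribution 2: 0.39 * 0.68 = 0.2652 wt%
S_blend = 0.82167 + 0.2652 = 1.08687

1.08687 wt%


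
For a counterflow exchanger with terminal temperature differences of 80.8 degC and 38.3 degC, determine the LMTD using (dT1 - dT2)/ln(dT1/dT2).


LMTD = (dT1 - dT2) / ln(dT1/dT2)
= (80.8 - 38.3) / ln(80.8 / 38.3) = 42.5 / 0.746527 = 56.93

56.93 degC


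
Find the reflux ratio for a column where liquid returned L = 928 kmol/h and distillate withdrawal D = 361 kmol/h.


Reflux ratio definition: R = L / D (liquid returned / distillate withdrawn)
L = 928 kmol/h, D = 361 kmol/h
R = 928 / 361 = 2.571

2.571


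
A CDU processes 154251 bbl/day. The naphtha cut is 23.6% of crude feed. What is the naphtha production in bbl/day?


Crude throughput = 154251 bbl/day
Fraction yield = 23.6%
yield = throughput * fraction / 100
yield = 154251 * 23.6 / 100 = 36403.236

36403.236 bbl/day


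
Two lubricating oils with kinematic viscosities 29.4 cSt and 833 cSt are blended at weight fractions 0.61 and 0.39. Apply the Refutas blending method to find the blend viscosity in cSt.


Refutas method: VBN_i = 14.534*ln(ln(visc_i + 0.8)) + 10.975, blended linearly by mass fraction; since VBN is linear in VBI_i = ln(ln(visc_i + 0.8)) and the fractions sum to 1, blend VBI directly: visc = exp(exp(VBI_blend)) - 0.8
VBI_1 = ln(ln(29.4 + 0.8)) = 1.22608
VBI_2 = ln(ln(833 + 0.8)) = 1.90598
VBI_blend = 0.61 * 1.22608 + 0.39 * 1.90598 = 1.49124
visc_blend = exp(exp(1.49124)) - 0.8 = 84.20

84.20 cSt


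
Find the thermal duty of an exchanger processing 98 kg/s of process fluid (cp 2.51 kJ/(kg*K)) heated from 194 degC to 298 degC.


Q = m_dot * cp * delta_T
delta_T = 298 - 194 = 104 K
Q = 98 * 2.51 * 104
= 245.98 * 104
= 25581.92 kW

25581.92 kW


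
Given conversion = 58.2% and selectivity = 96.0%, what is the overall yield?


Overall yield = conversion (%) * selectivity (%) / 100
Conversion = 58.2%, Selectivity = 96.0%
Y = 58.2 * 96.0 / 100
= 55.872 %

55.872 %


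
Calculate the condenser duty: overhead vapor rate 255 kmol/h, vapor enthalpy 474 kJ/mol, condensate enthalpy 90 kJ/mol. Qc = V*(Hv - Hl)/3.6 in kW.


Qc = 255 * (474 - 90) / 3.6 = 255 * 384 / 3.6 = 27200

27200 kW


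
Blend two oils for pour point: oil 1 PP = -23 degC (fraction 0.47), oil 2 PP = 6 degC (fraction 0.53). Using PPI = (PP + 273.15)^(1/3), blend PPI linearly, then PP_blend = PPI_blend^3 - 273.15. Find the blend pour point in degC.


PPI_1 = (-23 + 273.15)^(1/3) = 6.300865
PPI_2 = (6 + 273.15)^(1/3) = 6.535506
PPI_blend = 0.47 * 6.300865 + 0.53 * 6.535506 = 6.425225
PP_blend = 6.425225^3 - 273.15 = 265.2559 - 273.15 = -7.89

-7.89 degC


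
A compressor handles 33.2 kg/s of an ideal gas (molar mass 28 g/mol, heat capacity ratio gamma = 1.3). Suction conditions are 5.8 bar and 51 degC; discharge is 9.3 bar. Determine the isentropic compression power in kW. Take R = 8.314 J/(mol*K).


Isentropic work: W = m*(gamma/(gamma-1))*(R*T1/MW)*((P2/P1)^((gamma-1)/gamma) - 1)
T1 = 51 + 273.15 = 324.15 K
Pressure ratio = 9.3 / 5.8 = 1.60345
Exponent = (1.3 - 1)/1.3 = 0.230769
(P2/P1)^exp - 1 = 1.60345^0.230769 - 1 = 0.115117
W = 33.2 * 1.3 / 0.3 * 8.314 * 324.15 / 28 * 0.115117 = 1594

1594 kW


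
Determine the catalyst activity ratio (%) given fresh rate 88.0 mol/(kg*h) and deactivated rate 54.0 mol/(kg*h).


Activity (%) = (rate_used / rate_fresh) * 100
rate_used = 54.0, rate_fresh = 88.0
= (54.0 / 88.0) * 100
= 0.6136 * 100 = 61.36

61.36 %


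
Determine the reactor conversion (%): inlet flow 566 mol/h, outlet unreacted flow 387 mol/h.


X = (F_in - F_out) / F_in * 100
Moles reacted = 566 - 387 = 179
X = 179 / 566 * 100
= 0.3163 * 100
= 31.63 %

31.63 %


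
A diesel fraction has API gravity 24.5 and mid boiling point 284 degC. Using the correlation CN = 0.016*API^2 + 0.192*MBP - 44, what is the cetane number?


CN = 0.016 * 24.5^2 + 0.192 * 284 - 44
CN = 9.604 + 54.528 - 44 = 20.132

20.132


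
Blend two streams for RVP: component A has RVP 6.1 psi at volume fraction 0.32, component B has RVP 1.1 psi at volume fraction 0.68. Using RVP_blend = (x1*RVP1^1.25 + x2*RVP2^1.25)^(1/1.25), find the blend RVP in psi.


Chevron index: RVP_blend = (sum xi*RVPi^1.25)^(1/1.25)
RVP^1.25 terms: 0.32 * 6.1^1.25 + 0.68 * 1.1^1.25 = 3.83373
RVP_blend = 3.83373^(1/1.25) = 2.930

2.930 psi


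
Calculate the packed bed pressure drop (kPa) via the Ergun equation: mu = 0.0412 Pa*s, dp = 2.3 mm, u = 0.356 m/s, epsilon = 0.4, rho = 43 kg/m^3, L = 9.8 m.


dp = 2.3 mm = 0.0023 m
Viscous term = 150*0.0412*0.356*(1-0.4)^2 / (0.0023^2*0.4^3) = 2339400
Inertial term = 1.75*43*0.356^2*(1-0.4) / (0.0023*0.4^3) = 38873.2
dP/L = 2339400 + 38873.2 = 2378270 Pa/m
dP = 2378270 * 9.8 / 1000 = 23310 kPa

23310 kPa


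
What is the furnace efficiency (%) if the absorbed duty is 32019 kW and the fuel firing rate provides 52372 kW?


Furnace efficiency = Q_absorbed / Q_fuel * 100
= 32019 / 52372 * 100 = 61.14

61.14 %


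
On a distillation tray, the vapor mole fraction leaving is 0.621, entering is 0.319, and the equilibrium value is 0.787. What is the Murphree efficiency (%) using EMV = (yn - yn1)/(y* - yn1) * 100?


Murphree vapor efficiency: EMV = (y_n - y_(n-1)) / (y*_n - y_(n-1)) * 100
EMV = (0.621 - 0.319) / (0.787 - 0.319) * 100 = 0.302 / 0.468 * 100 = 64.53

64.53 %


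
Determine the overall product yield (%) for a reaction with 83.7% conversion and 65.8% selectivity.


Overall yield = conversion (%) * selectivity (%) / 100
Conversion = 83.7%, Selectivity = 65.8%
Y = 83.7 * 65.8 / 100
= 55.0746 %

55.0746 %


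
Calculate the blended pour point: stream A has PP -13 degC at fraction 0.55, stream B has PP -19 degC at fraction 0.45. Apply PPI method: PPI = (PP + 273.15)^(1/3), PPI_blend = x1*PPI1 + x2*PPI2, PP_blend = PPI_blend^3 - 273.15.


PPI_1 = (-13 + 273.15)^(1/3) = 6.383731
PPI_2 = (-19 + 273.15)^(1/3) = 6.334272
PPI_blend = 0.55 * 6.383731 + 0.45 * 6.334272 = 6.361474
PP_blend = 6.361474^3 - 273.15 = 257.4384 - 273.15 = -15.71

-15.71 degC


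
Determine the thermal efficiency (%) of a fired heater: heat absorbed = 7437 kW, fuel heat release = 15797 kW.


Furnace efficiency = Q_absorbed / Q_fuel * 100
= 7437 / 15797 * 100 = 47.08

47.08 %


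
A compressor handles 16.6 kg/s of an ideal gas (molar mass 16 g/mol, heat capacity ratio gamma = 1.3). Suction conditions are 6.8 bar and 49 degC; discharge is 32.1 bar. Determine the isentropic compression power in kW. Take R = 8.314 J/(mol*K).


Isentropic work: W = m*(gamma/(gamma-1))*(R*T1/MW)*((P2/P1)^((gamma-1)/gamma) - 1)
T1 = 49 + 273.15 = 322.15 K
Pressure ratio = 32.1 / 6.8 = 4.72059
Exponent = (1.3 - 1)/1.3 = 0.230769
(P2/P1)^exp - 1 = 4.72059^0.230769 - 1 = 0.430663
W = 16.6 * 1.3 / 0.3 * 8.314 * 322.15 / 16 * 0.430663 = 5186

5186 kW


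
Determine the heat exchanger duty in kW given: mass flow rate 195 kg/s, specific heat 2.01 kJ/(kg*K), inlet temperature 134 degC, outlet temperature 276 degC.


Q = m_dot * cp * delta_T
delta_T = 276 - 134 = 142 K
Q = 195 * 2.01 * 142
= 391.95 * 142
= 55656.9 kW

55656.9 kW


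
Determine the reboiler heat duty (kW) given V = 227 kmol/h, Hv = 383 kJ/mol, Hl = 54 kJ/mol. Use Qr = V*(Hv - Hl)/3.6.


Qr = 227 * (383 - 54) / 3.6 = 227 * 329 / 3.6 = 20750

20750 kW


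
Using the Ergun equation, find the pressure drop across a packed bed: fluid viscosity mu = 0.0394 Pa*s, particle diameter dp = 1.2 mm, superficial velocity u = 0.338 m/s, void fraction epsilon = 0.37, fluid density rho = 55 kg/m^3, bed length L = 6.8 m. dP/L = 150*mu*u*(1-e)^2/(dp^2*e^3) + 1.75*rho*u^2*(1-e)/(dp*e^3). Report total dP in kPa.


dp = 1.2 mm = 0.0012 m
Viscous term = 150*0.0394*0.338*(1-0.37)^2 / (0.0012^2*0.37^3) = 10869700
Inertial term = 1.75*55*0.338^2*(1-0.37) / (0.0012*0.37^3) = 113969
dP/L = 10869700 + 113969 = 10983700 Pa/m
dP = 10983700 * 6.8 / 1000 = 74690 kPa

74690 kPa


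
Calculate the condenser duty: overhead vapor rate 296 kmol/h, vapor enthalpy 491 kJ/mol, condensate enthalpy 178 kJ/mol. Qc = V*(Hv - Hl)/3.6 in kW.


Qc = 296 * (491 - 178) / 3.6 = 296 * 313 / 3.6 = 25740

25740 kW


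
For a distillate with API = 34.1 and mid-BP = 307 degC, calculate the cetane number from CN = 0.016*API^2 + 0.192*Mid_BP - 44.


CN = 0.016 * 34.1^2 + 0.192 * 307 - 44
CN = 18.60496 + 58.944 - 44 = 33.54896

33.54896


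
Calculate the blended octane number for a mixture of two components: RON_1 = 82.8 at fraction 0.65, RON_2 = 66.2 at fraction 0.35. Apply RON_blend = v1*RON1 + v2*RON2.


Linear blending: RON_blend = sum(vi * RONi)
Contribution 1: 0.65 * 82.8 = 53.82
Contribution 2: 0.35 * 66.2 = 23.17
RON_blend = 53.82 + 23.17 = 76.99

76.99


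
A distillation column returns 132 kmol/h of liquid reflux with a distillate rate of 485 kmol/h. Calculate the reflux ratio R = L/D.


Reflux ratio definition: R = L / D (liquid returned / distillate withdrawn)
L = 132 kmol/h, D = 485 kmol/h
R = 132 / 485 = 0.2722

0.2722


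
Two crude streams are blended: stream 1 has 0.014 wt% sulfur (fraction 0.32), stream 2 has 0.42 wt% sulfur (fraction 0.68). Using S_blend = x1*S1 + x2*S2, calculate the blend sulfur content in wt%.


Linear sulfur blending: S_blend = x1*S1 + x2*S2
Contribution 1: 0.32 * 0.014 = 0.00448 wt%
Contribution 2: 0.68 * 0.42 = 0.2856 wt%
S_blend = 0.00448 + 0.2856 = 0.29008

0.29008 wt%


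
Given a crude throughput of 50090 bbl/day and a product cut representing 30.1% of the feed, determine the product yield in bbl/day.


Crude throughput = 50090 bbl/day
Fraction yield = 30.1%
yield = throughput * fraction / 100
yield = 50090 * 30.1 / 100 = 15077.09

15077.09 bbl/day


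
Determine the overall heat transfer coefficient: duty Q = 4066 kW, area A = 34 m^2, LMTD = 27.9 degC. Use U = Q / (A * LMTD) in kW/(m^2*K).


From Q = U*A*LMTD, U = Q / (A * LMTD)
U = 4066 / (34 * 27.9) = 4066 / 948.6 = 4.286

4.286 kW/(m^2*K)


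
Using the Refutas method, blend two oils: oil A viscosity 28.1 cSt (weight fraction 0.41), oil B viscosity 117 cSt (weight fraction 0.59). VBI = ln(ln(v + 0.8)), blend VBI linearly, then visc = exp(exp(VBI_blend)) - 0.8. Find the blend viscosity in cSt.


Refutas method: VBN_i = 14.534*ln(ln(visc_i + 0.8)) + 10.975, blended linearly by mass fraction; since VBN is linear in VBI_i = ln(ln(visc_i + 0.8)) and the fractions sum to 1, blend VBI directly: visc = exp(exp(VBI_blend)) - 0.8
VBI_1 = ln(ln(28.1 + 0.8)) = 1.21308
VBI_2 = ln(ln(117 + 0.8)) = 1.56213
VBI_blend = 0.41 * 1.21308 + 0.59 * 1.56213 = 1.41902
visc_blend = exp(exp(1.41902)) - 0.8 = 61.57

61.57 cSt


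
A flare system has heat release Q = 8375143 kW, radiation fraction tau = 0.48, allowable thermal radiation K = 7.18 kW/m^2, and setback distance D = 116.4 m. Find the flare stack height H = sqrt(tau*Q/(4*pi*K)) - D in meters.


tau*Q/(4*pi*K) = 0.48 * 8375143 / (4 * pi * 7.18) = 44555.3
sqrt(44555.3) = 211.081
H = 211.081 - 116.4 = 94.68

94.68 m


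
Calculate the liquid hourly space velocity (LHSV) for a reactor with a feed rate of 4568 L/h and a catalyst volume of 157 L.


LHSV = volumetric feed rate / catalyst volume
= 4568 L/h / 157 L
= 29.10 h^-1

29.10 h^-1


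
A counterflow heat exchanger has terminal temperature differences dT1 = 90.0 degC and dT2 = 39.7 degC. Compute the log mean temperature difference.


LMTD = (dT1 - dT2) / ln(dT1/dT2)
= (90.0 - 39.7) / ln(90.0 / 39.7) = 50.3 / 0.818458 = 61.46

61.46 degC


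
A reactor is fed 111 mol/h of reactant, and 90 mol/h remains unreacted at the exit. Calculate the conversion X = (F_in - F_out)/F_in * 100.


X = (F_in - F_out) / F_in * 100
Moles reacted = 111 - 90 = 21
X = 21 / 111 * 100
= 0.1892 * 100
= 18.92 %

18.92 %


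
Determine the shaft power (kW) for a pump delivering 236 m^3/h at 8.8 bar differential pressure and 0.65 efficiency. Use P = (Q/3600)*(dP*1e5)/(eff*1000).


Q = 236 / 3600 = 0.0655556 m^3/s
P = 0.0655556 * (8.8 * 1e5) / 0.65 / 1000 = 88.75

88.75 kW


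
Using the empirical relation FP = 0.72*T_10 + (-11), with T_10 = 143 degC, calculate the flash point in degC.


FP = 0.72 * 143 + (-11) = 91.96

91.96 degC


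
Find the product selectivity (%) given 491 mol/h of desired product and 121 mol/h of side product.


Selectivity = desired / (desired + undesired) * 100
Total products = 491 + 121 = 612 mol/h
S = 491 / 612 * 100
= 0.8023 * 100
= 80.23 %

80.23 %


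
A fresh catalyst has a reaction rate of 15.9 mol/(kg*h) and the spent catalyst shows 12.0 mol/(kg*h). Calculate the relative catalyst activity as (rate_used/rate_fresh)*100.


Activity (%) = (rate_used / rate_fresh) * 100
rate_used = 12.0, rate_fresh = 15.9
= (12.0 / 15.9) * 100
= 0.7547 * 100 = 75.47

75.47 %


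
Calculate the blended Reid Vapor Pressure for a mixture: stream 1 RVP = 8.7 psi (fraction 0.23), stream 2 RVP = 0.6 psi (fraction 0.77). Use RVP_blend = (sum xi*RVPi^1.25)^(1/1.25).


Chevron index: RVP_blend = (sum xi*RVPi^1.25)^(1/1.25)
RVP^1.25 terms: 0.23 * 8.7^1.25 + 0.77 * 0.6^1.25 = 3.8432
RVP_blend = 3.8432^(1/1.25) = 2.936

2.936 psi


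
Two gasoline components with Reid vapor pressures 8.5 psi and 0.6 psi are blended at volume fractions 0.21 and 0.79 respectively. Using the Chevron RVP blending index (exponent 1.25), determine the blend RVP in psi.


Chevron index: RVP_blend = (sum xi*RVPi^1.25)^(1/1.25)
RVP^1.25 terms: 0.21 * 8.5^1.25 + 0.79 * 0.6^1.25 = 3.46502
RVP_blend = 3.46502^(1/1.25) = 2.702

2.702 psi


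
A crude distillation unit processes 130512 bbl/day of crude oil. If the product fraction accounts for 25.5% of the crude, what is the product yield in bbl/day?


Crude throughput = 130512 bbl/day
Fraction yield = 25.5%
yield = throughput * fraction / 100
yield = 130512 * 25.5 / 100 = 33280.56

33280.56 bbl/day


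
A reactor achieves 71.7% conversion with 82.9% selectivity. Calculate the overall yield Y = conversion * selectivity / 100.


Overall yield = conversion (%) * selectivity (%) / 100
Conversion = 71.7%, Selectivity = 82.9%
Y = 71.7 * 82.9 / 100
= 59.4393 %

59.4393 %


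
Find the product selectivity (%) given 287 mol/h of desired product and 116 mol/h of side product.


Selectivity = desired / (desired + undesired) * 100
Total products = 287 + 116 = 403 mol/h
S = 287 / 403 * 100
= 0.7122 * 100
= 71.22 %

71.22 %


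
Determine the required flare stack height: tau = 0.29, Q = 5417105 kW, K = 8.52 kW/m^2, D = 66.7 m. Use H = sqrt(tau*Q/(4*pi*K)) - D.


tau*Q/(4*pi*K) = 0.29 * 5417105 / (4 * pi * 8.52) = 14672.9
sqrt(14672.9) = 121.132
H = 121.132 - 66.7 = 54.43

54.43 m


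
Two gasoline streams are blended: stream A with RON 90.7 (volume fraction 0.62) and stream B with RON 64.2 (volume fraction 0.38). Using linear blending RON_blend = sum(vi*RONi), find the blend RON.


Linear blending: RON_blend = sum(vi * RONi)
Contribution 1: 0.62 * 90.7 = 56.234
Contribution 2: 0.38 * 64.2 = 24.396
RON_blend = 56.234 + 24.396 = 80.63

80.63


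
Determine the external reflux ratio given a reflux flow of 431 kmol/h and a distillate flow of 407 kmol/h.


Reflux ratio definition: R = L / D (liquid returned / distillate withdrawn)
L = 431 kmol/h, D = 407 kmol/h
R = 431 / 407 = 1.059

1.059


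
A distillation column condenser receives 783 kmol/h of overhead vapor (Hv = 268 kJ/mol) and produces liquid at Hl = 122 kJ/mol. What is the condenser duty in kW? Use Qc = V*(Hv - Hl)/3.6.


Qc = 783 * (268 - 122) / 3.6 = 783 * 146 / 3.6 = 31760

31760 kW


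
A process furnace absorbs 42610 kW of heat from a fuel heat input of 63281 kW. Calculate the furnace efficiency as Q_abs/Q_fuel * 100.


Furnace efficiency = Q_absorbed / Q_fuel * 100
= 42610 / 63281 * 100 = 67.33

67.33 %
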